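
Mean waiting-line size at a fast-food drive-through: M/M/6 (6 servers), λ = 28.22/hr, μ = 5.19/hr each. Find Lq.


a = λ/μ = 5.4374; ρ = a/6 = 0.9062
P₀ = 0.001973
Lq = P₀·a^c·ρ / (c!·(1−ρ)²) = 0.001973·25842.70139·0.9062/(720·0.008793)
= 7.29907

Final: 7.29907


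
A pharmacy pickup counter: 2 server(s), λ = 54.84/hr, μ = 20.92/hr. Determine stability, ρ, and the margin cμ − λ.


Total capacity cμ = 2·20.92 = 41.84/hr
ρ = λ/(cμ) = 54.84/41.84 = 1.3107
Stable ⇔ ρ < 1: NO
Spare capacity = cμ − λ = 41.84 − 54.84 = -13.00/hr

Final: ρ = 1.3107; unstable; margin = -13.00/hr


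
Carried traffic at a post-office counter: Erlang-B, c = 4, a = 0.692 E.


B(4,0.692) = 0.004786 (Erlang-B)
Carried load = a(1 − B) = 0.692·(1 − 0.004786) = 0.692·0.995214 = 0.6887 E

Final: 0.6887 Erlangs


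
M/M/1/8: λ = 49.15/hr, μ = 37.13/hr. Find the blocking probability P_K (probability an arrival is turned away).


ρ = λ/μ = 49.15/37.13 = 1.3237
P_K = (1−ρ)ρ^K/(1−ρ^(K+1)) = (-0.3237·9.427327)/(1 − 12.479212)
= -3.051885/-11.479212 = 0.265862

Final: 0.265862


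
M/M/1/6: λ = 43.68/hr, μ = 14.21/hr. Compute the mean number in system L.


ρ = 43.68/14.21 = 3.0739
L = ρ[1 − (K+1)ρ^K + Kρ^(K+1)] / [(1−ρ)(1−ρ^(K+1))]
Numerator: 3.0739·(1 − 7·843.589782 + 6·2593.103566) = 29676.864943
Denominator: (-2.0739)·(-2592.103566) = 5375.741878
L = 29676.864943/5375.741878 = 5.5205

Final: 5.5205


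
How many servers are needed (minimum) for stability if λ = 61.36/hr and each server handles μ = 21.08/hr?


Stability requires cμ > λ ⇔ c > λ/μ.
λ/μ = 61.36/21.08 = 2.9108
Minimum integer c = ⌊2.9108⌋ + 1 = 3
Check: 3·21.08 = 63.24 > 61.36, while 2·21.08 = 42.16 ≤ 61.36

Final: 3 servers


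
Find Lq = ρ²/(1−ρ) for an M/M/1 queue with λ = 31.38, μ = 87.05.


ρ = 31.38/87.05 = 0.3605
Lq = ρ²/(1−ρ) = 0.1299/0.6395 = 0.2032

Final: 0.2032


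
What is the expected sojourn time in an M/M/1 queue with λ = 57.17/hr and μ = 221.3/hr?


W = 1/(μ−λ) = 1/(221.3 − 57.17) = 1/164.13 = 0.006093 hr

Final: 0.006093 hr


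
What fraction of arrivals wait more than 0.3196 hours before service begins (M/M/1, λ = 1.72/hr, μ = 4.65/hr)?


ρ = 1.72/4.65 = 0.3699
P(Wq > t) = ρ·e^{−(μ−λ)t} = 0.3699·e^{−0.9364}
= 0.3699·0.392026 = 0.145007

Final: 0.145007


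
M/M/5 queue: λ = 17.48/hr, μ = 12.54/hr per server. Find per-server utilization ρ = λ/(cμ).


ρ = λ/(cμ) = 17.48/(5·12.54) = 17.48/62.70 = 0.2788

Final: 0.2788


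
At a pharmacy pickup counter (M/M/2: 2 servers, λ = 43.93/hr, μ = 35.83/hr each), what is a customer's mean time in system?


a = 1.2261; ρ = 0.6130; P₀ = 0.239900
Lq = P₀·a^c·ρ/(c!(1−ρ)²) = 0.73819
Wq = Lq/λ = 0.73819/43.93 = 0.01680 hr
W = Wq + 1/μ = 0.01680 + 0.02791 = 0.04471 hr

Final: 0.04471 hr


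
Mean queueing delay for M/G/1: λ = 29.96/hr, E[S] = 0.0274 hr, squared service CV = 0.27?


ρ = λ·E[S] = 29.96·0.0274 = 0.8209
E[S²] = E[S]²(1+C_s²) = 0.0274²·(1+0.27) = 0.0009535
Wq = λ·E[S²]/(2(1−ρ)) = 29.96·0.0009535/(2·0.1791) = 0.07975 hr

Final: 0.07975 hr


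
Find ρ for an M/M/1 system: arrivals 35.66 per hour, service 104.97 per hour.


ρ = λ/μ = 35.66/104.97 = 0.3397

Final: 0.3397


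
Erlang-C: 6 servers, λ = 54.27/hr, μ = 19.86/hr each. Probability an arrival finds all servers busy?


a = λ/μ = 2.7326; ρ = a/6 = 0.4554
P₀ = 0.064424 (from M/M/c formula)
C(c,a) = [a^c/(c!(1−ρ))]·P₀ = [416.37387/(720·0.5446)]·0.064424
= 1.06195·0.064424 = 0.068415

Final: 0.068415


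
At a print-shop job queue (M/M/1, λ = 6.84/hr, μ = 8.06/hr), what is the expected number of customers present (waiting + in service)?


ρ = λ/μ = 6.84/8.06 = 0.8486
L = ρ/(1−ρ) = 0.8486/(1 − 0.8486) = 0.8486/0.1514 = 5.6066

Final: 5.6066


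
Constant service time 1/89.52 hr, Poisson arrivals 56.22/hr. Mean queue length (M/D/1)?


ρ = 56.22/89.52 = 0.6280
M/D/1: Lq = ρ²/(2(1−ρ)) = 0.3944/(2·0.3720) = 0.53014

Final: 0.53014


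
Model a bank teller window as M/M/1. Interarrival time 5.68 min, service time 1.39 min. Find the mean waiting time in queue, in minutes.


λ = 60/5.68 = 10.5634 /hr
μ = 60/1.39 = 43.1655 /hr
ρ = λ/μ = 10.5634/43.1655 = 0.2447
Wq = ρ/(μ−λ) = 0.2447/(43.1655−10.5634) = 0.007506 hr
In minutes: 0.007506·60 = 0.4504 min

Final: 0.4504 min


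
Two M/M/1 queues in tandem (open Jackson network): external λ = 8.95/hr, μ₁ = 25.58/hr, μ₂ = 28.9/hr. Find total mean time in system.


Each node sees arrival rate λ = 8.95/hr (tandem ⇒ throughput preserved).
W₁ = 1/(μ₁−λ) = 1/(25.58−8.95) = 0.06013 hr
W₂ = 1/(μ₂−λ) = 1/(28.9−8.95) = 0.05013 hr
W_total = W₁ + W₂ = 0.06013 + 0.05013 = 0.11026 hr

Final: 0.11026 hr


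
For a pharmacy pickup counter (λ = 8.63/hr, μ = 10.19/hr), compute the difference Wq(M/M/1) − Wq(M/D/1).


ρ = 8.63/10.19 = 0.8469
Wq(M/M/1) = ρ/(μ−λ) = 0.8469/1.56 = 0.54289 hr
Wq(M/D/1) = ρ/(2(μ−λ)) = 0.27145 hr
Savings = 0.54289 − 0.27145 = 0.27145 hr

Final: 0.27145 hr


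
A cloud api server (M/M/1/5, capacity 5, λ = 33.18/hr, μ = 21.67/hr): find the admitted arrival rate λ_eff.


ρ = 1.5311; P_K = (1−ρ)ρ^5/(1−ρ^6) = 0.376082
λ_eff = λ(1 − P_K) = 33.18·(1 − 0.376082) = 33.18·0.623918 = 20.7016 /hr

Final: 20.7016 /hr


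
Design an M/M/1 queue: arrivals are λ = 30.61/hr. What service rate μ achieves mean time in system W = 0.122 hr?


W = 1/(μ−λ) ⇒ μ − λ = 1/W = 1/0.122 = 8.1967
μ = λ + 1/W = 30.61 + 8.1967 = 38.8067 per hr

Final: 38.8067 /hr


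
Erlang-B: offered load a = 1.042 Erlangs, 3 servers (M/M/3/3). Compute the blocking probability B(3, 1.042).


B(c,a) = (a^c/c!) / Σ_{k=0}^{c} a^k/k!
a^3/3! = 0.188561
Σ terms (k=0..3): 1.00000 + 1.04200 + 0.54288 + 0.18856 = 2.773443
B = 0.188561/2.773443 = 0.067988

Final: 0.067988


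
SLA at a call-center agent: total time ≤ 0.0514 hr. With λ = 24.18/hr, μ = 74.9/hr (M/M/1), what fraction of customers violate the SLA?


W ~ Exponential(μ−λ) for M/M/1.
μ − λ = 74.9 − 24.18 = 50.7200
P(W > t) = e^{−(μ−λ)t} = e^{−2.6070} = 0.073755

Final: 0.073755


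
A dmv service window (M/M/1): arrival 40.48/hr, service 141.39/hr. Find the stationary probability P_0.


ρ = 40.48/141.39 = 0.2863
P_n = (1−ρ)·ρ^n = (1 − 0.2863)·0.2863^0 = 0.7137·1.000000 = 0.713700

Final: 0.713700


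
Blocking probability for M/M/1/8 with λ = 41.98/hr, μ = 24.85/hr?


ρ = λ/μ = 41.98/24.85 = 1.6893
P_K = (1−ρ)ρ^K/(1−ρ^(K+1)) = (-0.6893·66.332800)/(1 − 112.058388)
= -45.725588/-111.058388 = 0.411726

Final: 0.411726


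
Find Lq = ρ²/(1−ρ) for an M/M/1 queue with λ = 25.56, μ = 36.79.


ρ = 25.56/36.79 = 0.6948
Lq = ρ²/(1−ρ) = 0.4827/0.3052 = 1.5813

Final: 1.5813


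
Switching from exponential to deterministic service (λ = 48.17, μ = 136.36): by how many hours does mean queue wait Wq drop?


ρ = 48.17/136.36 = 0.3533
Wq(M/M/1) = ρ/(μ−λ) = 0.3533/88.19 = 0.004006 hr
Wq(M/D/1) = ρ/(2(μ−λ)) = 0.002003 hr
Savings = 0.004006 − 0.002003 = 0.002003 hr

Final: 0.002003 hr


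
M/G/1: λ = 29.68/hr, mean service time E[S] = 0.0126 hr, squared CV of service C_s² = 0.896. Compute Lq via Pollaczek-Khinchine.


ρ = λ·E[S] = 29.68·0.0126 = 0.3740
Lq = ρ²(1+C_s²)/(2(1−ρ)) = 0.1399·(1+0.896)/(2·0.6260)
= 0.1399·1.8960/1.2521 = 0.21178

Final: 0.21178


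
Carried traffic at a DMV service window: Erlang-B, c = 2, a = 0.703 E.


B(2,0.703) = 0.126713 (Erlang-B)
Carried load = a(1 − B) = 0.703·(1 − 0.126713) = 0.703·0.873287 = 0.6139 E

Final: 0.6139 Erlangs


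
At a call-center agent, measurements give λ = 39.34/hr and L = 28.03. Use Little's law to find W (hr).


W = L/λ = 28.03/39.34 = 0.7125 hr

Final: 0.7125 hr


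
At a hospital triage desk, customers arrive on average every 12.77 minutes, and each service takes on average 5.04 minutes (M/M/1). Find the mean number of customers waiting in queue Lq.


λ = 60/12.77 = 4.6985 /hr
μ = 60/5.04 = 11.9048 /hr
ρ = λ/μ = 4.6985/11.9048 = 0.3947
Lq = ρ²/(1−ρ) = 0.1558/0.6053 = 0.2573

Final: 0.2573


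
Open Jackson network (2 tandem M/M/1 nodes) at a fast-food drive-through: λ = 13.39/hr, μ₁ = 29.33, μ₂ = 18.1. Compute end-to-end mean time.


Each node sees arrival rate λ = 13.39/hr (tandem ⇒ throughput preserved).
W₁ = 1/(μ₁−λ) = 1/(29.33−13.39) = 0.06274 hr
W₂ = 1/(μ₂−λ) = 1/(18.1−13.39) = 0.21231 hr
W_total = W₁ + W₂ = 0.06274 + 0.21231 = 0.27505 hr

Final: 0.27505 hr


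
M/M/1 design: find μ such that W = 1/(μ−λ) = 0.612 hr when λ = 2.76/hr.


W = 1/(μ−λ) ⇒ μ − λ = 1/W = 1/0.612 = 1.6340
μ = λ + 1/W = 2.76 + 1.6340 = 4.3940 per hr

Final: 4.3940 /hr


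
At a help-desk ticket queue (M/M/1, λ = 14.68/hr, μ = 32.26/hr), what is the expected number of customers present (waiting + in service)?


ρ = λ/μ = 14.68/32.26 = 0.4551
L = ρ/(1−ρ) = 0.4551/(1 − 0.4551) = 0.4551/0.5449 = 0.8350

Final: 0.8350


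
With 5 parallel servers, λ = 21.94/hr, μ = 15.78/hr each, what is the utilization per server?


ρ = λ/(cμ) = 21.94/(5·15.78) = 21.94/78.90 = 0.2781

Final: 0.2781


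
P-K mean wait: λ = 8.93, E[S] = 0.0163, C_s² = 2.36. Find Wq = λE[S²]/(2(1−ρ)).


ρ = λ·E[S] = 8.93·0.0163 = 0.1456
E[S²] = E[S]²(1+C_s²) = 0.0163²·(1+2.36) = 0.0008927
Wq = λ·E[S²]/(2(1−ρ)) = 8.93·0.0008927/(2·0.8544) = 0.004665 hr

Final: 0.004665 hr


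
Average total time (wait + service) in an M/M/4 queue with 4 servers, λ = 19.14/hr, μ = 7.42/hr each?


a = 2.5795; ρ = 0.6449; P₀ = 0.066837
Lq = P₀·a^c·ρ/(c!(1−ρ)²) = 0.63049
Wq = Lq/λ = 0.63049/19.14 = 0.03294 hr
W = Wq + 1/μ = 0.03294 + 0.13477 = 0.16771 hr

Final: 0.16771 hr


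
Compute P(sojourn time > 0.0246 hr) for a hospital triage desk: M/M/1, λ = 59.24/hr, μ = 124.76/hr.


W ~ Exponential(μ−λ) for M/M/1.
μ − λ = 124.76 − 59.24 = 65.5200
P(W > t) = e^{−(μ−λ)t} = e^{−1.6118} = 0.199530

Final: 0.199530


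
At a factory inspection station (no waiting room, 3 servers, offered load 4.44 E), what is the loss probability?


B(c,a) = (a^c/c!) / Σ_{k=0}^{c} a^k/k!
a^3/3! = 14.588064
Σ terms (k=0..3): 1.00000 + 4.44000 + 9.85680 + 14.58806 = 29.884864
B = 14.588064/29.884864 = 0.488142

Final: 0.488142


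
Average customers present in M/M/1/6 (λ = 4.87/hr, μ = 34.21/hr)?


ρ = 4.87/34.21 = 0.1424
L = ρ[1 − (K+1)ρ^K + Kρ^(K+1)] / [(1−ρ)(1−ρ^(K+1))]
Numerator: 0.1424·(1 − 7·0.000008323 + 6·0.000001185) = 0.142349
Denominator: (0.8576)·(0.999999) = 0.857643
L = 0.142349/0.857643 = 0.1660

Final: 0.1660


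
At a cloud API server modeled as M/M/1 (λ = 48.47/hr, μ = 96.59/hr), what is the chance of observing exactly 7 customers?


ρ = 48.47/96.59 = 0.5018
P_n = (1−ρ)·ρ^n = (1 − 0.5018)·0.5018^7 = 0.4982·0.008013 = 0.003992

Final: 0.003992


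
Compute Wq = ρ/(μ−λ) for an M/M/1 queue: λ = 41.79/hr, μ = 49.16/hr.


ρ = 41.79/49.16 = 0.8501
Wq = ρ/(μ−λ) = 0.8501/(49.16 − 41.79) = 0.8501/7.37 = 0.1153 hr

Final: 0.1153 hr


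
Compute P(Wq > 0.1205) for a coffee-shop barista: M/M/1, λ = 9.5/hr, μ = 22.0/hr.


ρ = 9.5/22.0 = 0.4318
P(Wq > t) = ρ·e^{−(μ−λ)t} = 0.4318·e^{−1.5062}
= 0.4318·0.221740 = 0.095751

Final: 0.095751


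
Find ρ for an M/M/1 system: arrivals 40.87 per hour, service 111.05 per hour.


ρ = λ/μ = 40.87/111.05 = 0.3680

Final: 0.3680


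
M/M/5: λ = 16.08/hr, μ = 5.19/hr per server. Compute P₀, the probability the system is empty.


a = λ/μ = 16.08/5.19 = 3.0983; ρ = a/c = 0.6197
Σ_{k=0}^{4} a^k/k! (terms k=0..4) = 1.00000 + 3.09827 + 4.79963 + 4.95684 + 3.83940 = 17.69413
Tail: a^5/(5!(1−ρ)) = 285.49166/(120·0.3803) = 6.25507
P₀ = 1/(17.69413 + 6.25507) = 1/23.94921 = 0.041755

Final: 0.041755


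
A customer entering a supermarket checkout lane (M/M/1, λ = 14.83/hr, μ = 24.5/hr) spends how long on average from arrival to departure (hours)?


W = 1/(μ−λ) = 1/(24.5 − 14.83) = 1/9.67 = 0.1034 hr

Final: 0.1034 hr


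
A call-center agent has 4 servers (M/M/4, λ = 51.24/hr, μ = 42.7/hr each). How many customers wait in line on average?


a = λ/μ = 1.2000; ρ = a/4 = 0.3000
P₀ = 0.300172
Lq = P₀·a^c·ρ / (c!·(1−ρ)²) = 0.300172·2.07360·0.3000/(24·0.49000)
= 0.01588

Final: 0.01588


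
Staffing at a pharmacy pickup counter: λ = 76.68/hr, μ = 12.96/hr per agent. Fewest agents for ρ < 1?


Stability requires cμ > λ ⇔ c > λ/μ.
λ/μ = 76.68/12.96 = 5.9167
Minimum integer c = ⌊5.9167⌋ + 1 = 6
Check: 6·12.96 = 77.76 > 76.68, while 5·12.96 = 64.80 ≤ 76.68

Final: 6 servers


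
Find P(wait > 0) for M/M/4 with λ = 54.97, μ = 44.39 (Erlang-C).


a = λ/μ = 1.2383; ρ = a/4 = 0.3096
P₀ = 0.288725 (from M/M/c formula)
C(c,a) = [a^c/(c!(1−ρ))]·P₀ = [2.35159/(24·0.6904)]·0.288725
= 0.14192·0.288725 = 0.040976

Final: 0.040976


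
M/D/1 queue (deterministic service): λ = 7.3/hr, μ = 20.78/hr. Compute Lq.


ρ = 7.3/20.78 = 0.3513
M/D/1: Lq = ρ²/(2(1−ρ)) = 0.1234/(2·0.6487) = 0.09512

Final: 0.09512


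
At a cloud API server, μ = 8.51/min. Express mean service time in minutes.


Mean service time = 1/μ = 1/8.51 minute = 0.11751 minute
In minutes: 0.11751 × 1 = 0.1175 min

Final: 0.1175 min


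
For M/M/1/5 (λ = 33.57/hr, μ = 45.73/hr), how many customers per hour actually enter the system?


ρ = 0.7341; P_K = (1−ρ)ρ^5/(1−ρ^6) = 0.067204
λ_eff = λ(1 − P_K) = 33.57·(1 − 0.067204) = 33.57·0.932796 = 31.3140 /hr

Final: 31.3140 /hr


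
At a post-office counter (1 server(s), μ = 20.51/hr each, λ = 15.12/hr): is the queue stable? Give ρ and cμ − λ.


Total capacity cμ = 1·20.51 = 20.51/hr
ρ = λ/(cμ) = 15.12/20.51 = 0.7372
Stable ⇔ ρ < 1: YES
Spare capacity = cμ − λ = 20.51 − 15.12 = 5.39/hr

Final: ρ = 0.7372; stable; margin = 5.39/hr


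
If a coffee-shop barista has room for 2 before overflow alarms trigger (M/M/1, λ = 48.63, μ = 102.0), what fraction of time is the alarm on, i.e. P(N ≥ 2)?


ρ = 48.63/102.0 = 0.4768
P(N ≥ n) = ρ^n = 0.4768^2 = 0.227305

Final: 0.227305


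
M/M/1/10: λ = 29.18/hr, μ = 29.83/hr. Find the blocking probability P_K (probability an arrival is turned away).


ρ = λ/μ = 29.18/29.83 = 0.9782
P_K = (1−ρ)ρ^K/(1−ρ^(K+1)) = (0.02179·0.802270)/(1 − 0.784788)
= 0.017482/0.215212 = 0.081230

Final: 0.081230


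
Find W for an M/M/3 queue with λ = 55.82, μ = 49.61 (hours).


a = 1.1252; ρ = 0.3751; P₀ = 0.318665
Lq = P₀·a^c·ρ/(c!(1−ρ)²) = 0.07266
Wq = Lq/λ = 0.07266/55.82 = 0.001302 hr
W = Wq + 1/μ = 0.001302 + 0.02016 = 0.02146 hr

Final: 0.02146 hr


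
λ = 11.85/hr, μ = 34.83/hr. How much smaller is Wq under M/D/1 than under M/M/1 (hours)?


ρ = 11.85/34.83 = 0.3402
Wq(M/M/1) = ρ/(μ−λ) = 0.3402/22.98 = 0.01481 hr
Wq(M/D/1) = ρ/(2(μ−λ)) = 0.007403 hr
Savings = 0.01481 − 0.007403 = 0.007403 hr

Final: 0.007403 hr


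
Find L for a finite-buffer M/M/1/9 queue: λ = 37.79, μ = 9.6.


ρ = 37.79/9.6 = 3.9365
L = ρ[1 − (K+1)ρ^K + Kρ^(K+1)] / [(1−ρ)(1−ρ^(K+1))]
Numerator: 3.9365·(1 − 10·226960.839868 + 9·893421.889440) = 22718047.418876
Denominator: (-2.9365)·(-893420.889440) = 2623493.215970
L = 22718047.418876/2623493.215970 = 8.6595

Final: 8.6595


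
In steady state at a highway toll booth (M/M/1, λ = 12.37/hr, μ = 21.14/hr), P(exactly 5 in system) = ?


ρ = 12.37/21.14 = 0.5851
P_n = (1−ρ)·ρ^n = (1 − 0.5851)·0.5851^5 = 0.4149·0.068600 = 0.028459

Final: 0.028459


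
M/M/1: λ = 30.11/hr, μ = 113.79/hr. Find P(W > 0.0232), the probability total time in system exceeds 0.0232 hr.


W ~ Exponential(μ−λ) for M/M/1.
μ − λ = 113.79 − 30.11 = 83.6800
P(W > t) = e^{−(μ−λ)t} = e^{−1.9414} = 0.143506

Final: 0.143506


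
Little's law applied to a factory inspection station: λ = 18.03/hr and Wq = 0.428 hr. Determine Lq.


Lq = λWq = 18.03·0.428 = 7.7168

Final: 7.7168


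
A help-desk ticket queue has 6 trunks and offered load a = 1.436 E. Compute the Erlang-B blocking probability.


B(c,a) = (a^c/c!) / Σ_{k=0}^{c} a^k/k!
a^6/6! = 0.012179
Σ terms (k=0..6): 1.00000 + 1.43600 + 1.03105 + 0.49353 + 0.17718 + 0.05089 + 0.01218 = 4.200817
B = 0.012179/4.200817 = 0.002899

Final: 0.002899


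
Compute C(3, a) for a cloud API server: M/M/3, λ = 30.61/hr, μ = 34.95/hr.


a = λ/μ = 0.8758; ρ = a/3 = 0.2919
P₀ = 0.413652 (from M/M/c formula)
C(c,a) = [a^c/(c!(1−ρ))]·P₀ = [0.67181/(6·0.7081)]·0.413652
= 0.15813·0.413652 = 0.065413

Final: 0.065413


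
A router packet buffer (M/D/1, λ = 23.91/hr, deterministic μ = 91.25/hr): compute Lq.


ρ = 23.91/91.25 = 0.2620
M/D/1: Lq = ρ²/(2(1−ρ)) = 0.06866/(2·0.7380) = 0.04652

Final: 0.04652


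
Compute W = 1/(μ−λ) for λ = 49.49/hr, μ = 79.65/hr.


W = 1/(μ−λ) = 1/(79.65 − 49.49) = 1/30.16 = 0.03316 hr

Final: 0.03316 hr


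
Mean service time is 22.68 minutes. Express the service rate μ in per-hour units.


μ = 1/(service time) in consistent units.
1 hour = 60 min, so μ = 60/22.68 = 2.6455 per hour

Final: 2.6455 /hr


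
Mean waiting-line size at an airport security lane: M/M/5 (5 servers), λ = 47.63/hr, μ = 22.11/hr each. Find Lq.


a = λ/μ = 2.1542; ρ = a/5 = 0.4308
P₀ = 0.114713
Lq = P₀·a^c·ρ / (c!·(1−ρ)²) = 0.114713·46.39372·0.4308/(120·0.32394)
= 0.05899

Final: 0.05899


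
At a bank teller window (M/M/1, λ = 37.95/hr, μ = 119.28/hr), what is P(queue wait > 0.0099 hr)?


ρ = 37.95/119.28 = 0.3182
P(Wq > t) = ρ·e^{−(μ−λ)t} = 0.3182·e^{−0.8052}
= 0.3182·0.447013 = 0.142221

Final: 0.142221


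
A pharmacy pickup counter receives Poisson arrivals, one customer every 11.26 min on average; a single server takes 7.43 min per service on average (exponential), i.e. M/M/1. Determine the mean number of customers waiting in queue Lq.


λ = 60/11.26 = 5.3286 /hr
μ = 60/7.43 = 8.0754 /hr
ρ = λ/μ = 5.3286/8.0754 = 0.6599
Lq = ρ²/(1−ρ) = 0.4354/0.3401 = 1.2801

Final: 1.2801


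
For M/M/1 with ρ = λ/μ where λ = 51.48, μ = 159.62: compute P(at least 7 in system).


ρ = 51.48/159.62 = 0.3225
P(N ≥ n) = ρ^n = 0.3225^7 = 0.0003630

Final: 0.0003630


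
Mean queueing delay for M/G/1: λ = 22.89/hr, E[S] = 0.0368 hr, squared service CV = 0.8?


ρ = λ·E[S] = 22.89·0.0368 = 0.8424
E[S²] = E[S]²(1+C_s²) = 0.0368²·(1+0.8) = 0.002438
Wq = λ·E[S²]/(2(1−ρ)) = 22.89·0.002438/(2·0.1576) = 0.17697 hr

Final: 0.17697 hr


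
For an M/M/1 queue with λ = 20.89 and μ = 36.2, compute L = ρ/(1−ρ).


ρ = λ/μ = 20.89/36.2 = 0.5771
L = ρ/(1−ρ) = 0.5771/(1 − 0.5771) = 0.5771/0.4229 = 1.3645

Final: 1.3645


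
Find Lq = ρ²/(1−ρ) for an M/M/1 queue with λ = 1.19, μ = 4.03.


ρ = 1.19/4.03 = 0.2953
Lq = ρ²/(1−ρ) = 0.08719/0.7047 = 0.1237

Final: 0.1237


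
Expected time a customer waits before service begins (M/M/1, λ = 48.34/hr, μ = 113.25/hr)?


ρ = 48.34/113.25 = 0.4268
Wq = ρ/(μ−λ) = 0.4268/(113.25 − 48.34) = 0.4268/64.91 = 0.006576 hr

Final: 0.006576 hr


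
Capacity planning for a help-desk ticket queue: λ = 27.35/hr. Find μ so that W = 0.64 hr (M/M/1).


W = 1/(μ−λ) ⇒ μ − λ = 1/W = 1/0.64 = 1.5625
μ = λ + 1/W = 27.35 + 1.5625 = 28.9125 per hr

Final: 28.9125 /hr


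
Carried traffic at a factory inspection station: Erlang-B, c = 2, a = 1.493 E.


B(2,1.493) = 0.308944 (Erlang-B)
Carried load = a(1 − B) = 1.493·(1 − 0.308944) = 1.493·0.691056 = 1.0317 E

Final: 1.0317 Erlangs


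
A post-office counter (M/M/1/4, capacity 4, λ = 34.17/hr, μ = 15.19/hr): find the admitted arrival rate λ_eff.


ρ = 2.2495; P_K = (1−ρ)ρ^4/(1−ρ^5) = 0.565271
λ_eff = λ(1 − P_K) = 34.17·(1 − 0.565271) = 34.17·0.434729 = 14.8547 /hr

Final: 14.8547 /hr


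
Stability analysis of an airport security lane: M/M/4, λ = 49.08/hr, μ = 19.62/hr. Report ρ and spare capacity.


Total capacity cμ = 4·19.62 = 78.48/hr
ρ = λ/(cμ) = 49.08/78.48 = 0.6254
Stable ⇔ ρ < 1: YES
Spare capacity = cμ − λ = 78.48 − 49.08 = 29.40/hr

Final: ρ = 0.6254; stable; margin = 29.40/hr


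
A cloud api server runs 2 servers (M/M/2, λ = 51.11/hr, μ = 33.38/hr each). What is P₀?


a = λ/μ = 51.11/33.38 = 1.5312; ρ = a/c = 0.7656
Σ_{k=0}^{1} a^k/k! (terms k=0..1) = 1.00000 + 1.53116 = 2.53116
Tail: a^2/(2!(1−ρ)) = 2.34444/(2·0.2344) = 5.00047
P₀ = 1/(2.53116 + 5.00047) = 1/7.53163 = 0.132773

Final: 0.132773


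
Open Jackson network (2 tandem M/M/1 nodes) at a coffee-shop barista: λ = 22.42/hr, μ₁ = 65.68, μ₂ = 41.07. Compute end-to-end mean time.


Each node sees arrival rate λ = 22.42/hr (tandem ⇒ throughput preserved).
W₁ = 1/(μ₁−λ) = 1/(65.68−22.42) = 0.02312 hr
W₂ = 1/(μ₂−λ) = 1/(41.07−22.42) = 0.05362 hr
W_total = W₁ + W₂ = 0.02312 + 0.05362 = 0.07674 hr

Final: 0.07674 hr


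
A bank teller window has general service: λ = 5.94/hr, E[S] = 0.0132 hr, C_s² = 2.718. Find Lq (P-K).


ρ = λ·E[S] = 5.94·0.0132 = 0.07841
Lq = ρ²(1+C_s²)/(2(1−ρ)) = 0.006148·(1+2.718)/(2·0.9216)
= 0.006148·3.7180/1.8432 = 0.01240

Final: 0.01240


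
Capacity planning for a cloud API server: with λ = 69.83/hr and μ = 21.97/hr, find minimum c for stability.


Stability requires cμ > λ ⇔ c > λ/μ.
λ/μ = 69.83/21.97 = 3.1784
Minimum integer c = ⌊3.1784⌋ + 1 = 4
Check: 4·21.97 = 87.88 > 69.83, while 3·21.97 = 65.91 ≤ 69.83

Final: 4 servers


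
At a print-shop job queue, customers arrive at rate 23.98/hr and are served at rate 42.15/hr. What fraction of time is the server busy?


ρ = λ/μ = 23.98/42.15 = 0.5689

Final: 0.5689


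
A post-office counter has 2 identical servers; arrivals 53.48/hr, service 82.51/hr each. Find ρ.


ρ = λ/(cμ) = 53.48/(2·82.51) = 53.48/165.02 = 0.3241

Final: 0.3241


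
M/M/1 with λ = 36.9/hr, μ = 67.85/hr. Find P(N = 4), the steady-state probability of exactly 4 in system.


ρ = 36.9/67.85 = 0.5438
P_n = (1−ρ)·ρ^n = (1 − 0.5438)·0.5438^4 = 0.4562·0.087479 = 0.039904

Final: 0.039904


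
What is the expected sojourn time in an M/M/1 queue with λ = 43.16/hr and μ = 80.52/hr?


W = 1/(μ−λ) = 1/(80.52 − 43.16) = 1/37.36 = 0.02677 hr

Final: 0.02677 hr


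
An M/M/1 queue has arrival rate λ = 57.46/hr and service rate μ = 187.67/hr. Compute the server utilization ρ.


ρ = λ/μ = 57.46/187.67 = 0.3062

Final: 0.3062


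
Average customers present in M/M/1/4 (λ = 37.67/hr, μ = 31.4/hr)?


ρ = 37.67/31.4 = 1.1997
L = ρ[1 − (K+1)ρ^K + Kρ^(K+1)] / [(1−ρ)(1−ρ^(K+1))]
Numerator: 1.1997·(1 − 5·2.071400 + 4·2.485020) = 0.699512
Denominator: (-0.1997)·(-1.485020) = 0.296531
L = 0.699512/0.296531 = 2.3590

Final: 2.3590


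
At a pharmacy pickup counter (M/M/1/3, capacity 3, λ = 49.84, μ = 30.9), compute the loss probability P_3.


ρ = λ/μ = 49.84/30.9 = 1.6129
P_K = (1−ρ)ρ^K/(1−ρ^(K+1)) = (-0.6129·4.196224)/(1 − 6.768278)
= -2.572054/-5.768278 = 0.445896

Final: 0.445896


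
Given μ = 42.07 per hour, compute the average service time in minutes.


Mean service time = 1/μ = 1/42.07 hour = 0.02377 hour
In minutes: 0.02377 × 60 = 1.4262 min

Final: 1.4262 min


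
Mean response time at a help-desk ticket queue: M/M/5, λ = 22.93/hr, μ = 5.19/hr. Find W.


a = 4.4181; ρ = 0.8836; P₀ = 0.006025
Lq = P₀·a^c·ρ/(c!(1−ρ)²) = 5.51451
Wq = Lq/λ = 5.51451/22.93 = 0.24049 hr
W = Wq + 1/μ = 0.24049 + 0.19268 = 0.43317 hr

Final: 0.43317 hr


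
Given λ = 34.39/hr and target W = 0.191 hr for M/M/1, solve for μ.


W = 1/(μ−λ) ⇒ μ − λ = 1/W = 1/0.191 = 5.2356
μ = λ + 1/W = 34.39 + 5.2356 = 39.6256 per hr

Final: 39.6256 /hr


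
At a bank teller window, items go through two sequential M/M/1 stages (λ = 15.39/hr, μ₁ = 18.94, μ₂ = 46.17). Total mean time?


Each node sees arrival rate λ = 15.39/hr (tandem ⇒ throughput preserved).
W₁ = 1/(μ₁−λ) = 1/(18.94−15.39) = 0.28169 hr
W₂ = 1/(μ₂−λ) = 1/(46.17−15.39) = 0.03249 hr
W_total = W₁ + W₂ = 0.28169 + 0.03249 = 0.31418 hr

Final: 0.31418 hr


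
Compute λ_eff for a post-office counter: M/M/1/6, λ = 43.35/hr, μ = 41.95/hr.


ρ = 1.0334; P_K = (1−ρ)ρ^6/(1−ρ^7) = 0.157303
λ_eff = λ(1 − P_K) = 43.35·(1 − 0.157303) = 43.35·0.842697 = 36.5309 /hr

Final: 36.5309 /hr


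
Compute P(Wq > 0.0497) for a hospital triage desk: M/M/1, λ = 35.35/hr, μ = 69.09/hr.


ρ = 35.35/69.09 = 0.5117
P(Wq > t) = ρ·e^{−(μ−λ)t} = 0.5117·e^{−1.6769}
= 0.5117·0.186957 = 0.095657

Final: 0.095657


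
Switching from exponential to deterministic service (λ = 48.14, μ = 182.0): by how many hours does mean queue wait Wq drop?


ρ = 48.14/182.0 = 0.2645
Wq(M/M/1) = ρ/(μ−λ) = 0.2645/133.86 = 0.001976 hr
Wq(M/D/1) = ρ/(2(μ−λ)) = 0.0009880 hr
Savings = 0.001976 − 0.0009880 = 0.0009880 hr

Final: 0.0009880 hr


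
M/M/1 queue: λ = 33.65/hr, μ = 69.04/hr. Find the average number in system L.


ρ = λ/μ = 33.65/69.04 = 0.4874
L = ρ/(1−ρ) = 0.4874/(1 − 0.4874) = 0.4874/0.5126 = 0.9508

Final: 0.9508


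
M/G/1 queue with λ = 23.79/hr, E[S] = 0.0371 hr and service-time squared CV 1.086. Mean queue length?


ρ = λ·E[S] = 23.79·0.0371 = 0.8826
Lq = ρ²(1+C_s²)/(2(1−ρ)) = 0.7790·(1+1.086)/(2·0.1174)
= 0.7790·2.0860/0.2348 = 6.92128

Final: 6.92128


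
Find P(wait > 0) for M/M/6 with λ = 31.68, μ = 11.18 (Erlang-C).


a = λ/μ = 2.8336; ρ = a/6 = 0.4723
P₀ = 0.058100 (from M/M/c formula)
C(c,a) = [a^c/(c!(1−ρ))]·P₀ = [517.67860/(720·0.5277)]·0.058100
= 1.36244·0.058100 = 0.079158

Final: 0.079158


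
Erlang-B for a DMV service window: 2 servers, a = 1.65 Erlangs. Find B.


B(c,a) = (a^c/c!) / Σ_{k=0}^{c} a^k/k!
a^2/2! = 1.361250
Σ terms (k=0..2): 1.00000 + 1.65000 + 1.36125 = 4.011250
B = 1.361250/4.011250 = 0.339358

Final: 0.339358


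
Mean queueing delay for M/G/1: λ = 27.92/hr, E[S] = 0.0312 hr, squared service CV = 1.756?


ρ = λ·E[S] = 27.92·0.0312 = 0.8711
E[S²] = E[S]²(1+C_s²) = 0.0312²·(1+1.756) = 0.002683
Wq = λ·E[S²]/(2(1−ρ)) = 27.92·0.002683/(2·0.1289) = 0.29056 hr

Final: 0.29056 hr


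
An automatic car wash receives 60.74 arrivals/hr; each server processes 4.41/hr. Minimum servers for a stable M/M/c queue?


Stability requires cμ > λ ⇔ c > λ/μ.
λ/μ = 60.74/4.41 = 13.7732
Minimum integer c = ⌊13.7732⌋ + 1 = 14
Check: 14·4.41 = 61.74 > 60.74, while 13·4.41 = 57.33 ≤ 60.74

Final: 14 servers


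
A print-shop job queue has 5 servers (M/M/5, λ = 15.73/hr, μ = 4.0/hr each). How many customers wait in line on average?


a = λ/μ = 3.9325; ρ = a/5 = 0.7865
P₀ = 0.014394
Lq = P₀·a^c·ρ / (c!·(1−ρ)²) = 0.014394·940.46721·0.7865/(120·0.04558)
= 1.94646

Final: 1.94646


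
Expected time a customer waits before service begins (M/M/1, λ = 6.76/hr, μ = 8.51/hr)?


ρ = 6.76/8.51 = 0.7944
Wq = ρ/(μ−λ) = 0.7944/(8.51 − 6.76) = 0.7944/1.75 = 0.4539 hr

Final: 0.4539 hr


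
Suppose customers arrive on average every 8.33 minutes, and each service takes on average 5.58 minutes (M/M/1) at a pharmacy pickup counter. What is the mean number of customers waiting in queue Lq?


λ = 60/8.33 = 7.2029 /hr
μ = 60/5.58 = 10.7527 /hr
ρ = λ/μ = 7.2029/10.7527 = 0.6699
Lq = ρ²/(1−ρ) = 0.4487/0.3301 = 1.3592

Final: 1.3592


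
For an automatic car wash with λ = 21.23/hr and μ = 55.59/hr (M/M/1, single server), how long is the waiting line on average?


ρ = 21.23/55.59 = 0.3819
Lq = ρ²/(1−ρ) = 0.1459/0.6181 = 0.2360

Final: 0.2360


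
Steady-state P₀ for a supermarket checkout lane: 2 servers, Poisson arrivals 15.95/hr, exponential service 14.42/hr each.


a = λ/μ = 15.95/14.42 = 1.1061; ρ = a/c = 0.5531
Σ_{k=0}^{1} a^k/k! (terms k=0..1) = 1.00000 + 1.10610 = 2.10610
Tail: a^2/(2!(1−ρ)) = 1.22346/(2·0.4469) = 1.36868
P₀ = 1/(2.10610 + 1.36868) = 1/3.47479 = 0.287787

Final: 0.287787


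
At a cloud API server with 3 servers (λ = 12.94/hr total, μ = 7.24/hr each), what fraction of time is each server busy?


ρ = λ/(cμ) = 12.94/(3·7.24) = 12.94/21.72 = 0.5958

Final: 0.5958


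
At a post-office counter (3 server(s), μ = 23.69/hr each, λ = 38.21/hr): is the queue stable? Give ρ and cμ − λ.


Total capacity cμ = 3·23.69 = 71.07/hr
ρ = λ/(cμ) = 38.21/71.07 = 0.5376
Stable ⇔ ρ < 1: YES
Spare capacity = cμ − λ = 71.07 − 38.21 = 32.86/hr

Final: ρ = 0.5376; stable; margin = 32.86/hr


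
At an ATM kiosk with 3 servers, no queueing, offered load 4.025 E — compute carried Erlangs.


B(3,4.025) = 0.452958 (Erlang-B)
Carried load = a(1 − B) = 4.025·(1 − 0.452958) = 4.025·0.547042 = 2.2018 E

Final: 2.2018 Erlangs


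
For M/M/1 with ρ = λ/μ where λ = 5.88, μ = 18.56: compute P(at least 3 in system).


ρ = 5.88/18.56 = 0.3168
P(N ≥ n) = ρ^n = 0.3168^3 = 0.031798

Final: 0.031798


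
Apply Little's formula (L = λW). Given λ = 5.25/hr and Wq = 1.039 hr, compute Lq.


Lq = λWq = 5.25·1.039 = 5.4547

Final: 5.4547


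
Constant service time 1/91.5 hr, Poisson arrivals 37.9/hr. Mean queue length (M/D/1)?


ρ = 37.9/91.5 = 0.4142
M/D/1: Lq = ρ²/(2(1−ρ)) = 0.1716/(2·0.5858) = 0.14644

Final: 0.14644


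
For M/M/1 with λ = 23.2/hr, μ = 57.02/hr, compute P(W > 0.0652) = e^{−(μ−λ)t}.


W ~ Exponential(μ−λ) for M/M/1.
μ − λ = 57.02 − 23.2 = 33.8200
P(W > t) = e^{−(μ−λ)t} = e^{−2.2051} = 0.110243

Final: 0.110243


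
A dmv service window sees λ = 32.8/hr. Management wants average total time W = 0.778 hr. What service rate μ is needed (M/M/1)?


W = 1/(μ−λ) ⇒ μ − λ = 1/W = 1/0.778 = 1.2853
μ = λ + 1/W = 32.8 + 1.2853 = 34.0853 per hr

Final: 34.0853 /hr


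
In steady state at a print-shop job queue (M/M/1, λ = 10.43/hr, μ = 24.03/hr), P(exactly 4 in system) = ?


ρ = 10.43/24.03 = 0.4340
P_n = (1−ρ)·ρ^n = (1 − 0.4340)·0.4340^4 = 0.5660·0.035491 = 0.020087

Final: 0.020087


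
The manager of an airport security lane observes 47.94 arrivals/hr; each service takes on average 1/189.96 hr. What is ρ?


ρ = λ/μ = 47.94/189.96 = 0.2524

Final: 0.2524


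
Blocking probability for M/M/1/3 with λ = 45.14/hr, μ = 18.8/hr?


ρ = λ/μ = 45.14/18.8 = 2.4011
P_K = (1−ρ)ρ^K/(1−ρ^(K+1)) = (-1.4011·13.842391)/(1 − 33.236465)
= -19.394074/-32.236465 = 0.601619

Final: 0.601619


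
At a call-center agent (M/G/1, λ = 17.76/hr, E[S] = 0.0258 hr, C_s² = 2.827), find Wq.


ρ = λ·E[S] = 17.76·0.0258 = 0.4582
E[S²] = E[S]²(1+C_s²) = 0.0258²·(1+2.827) = 0.002547
Wq = λ·E[S²]/(2(1−ρ)) = 17.76·0.002547/(2·0.5418) = 0.04175 hr

Final: 0.04175 hr


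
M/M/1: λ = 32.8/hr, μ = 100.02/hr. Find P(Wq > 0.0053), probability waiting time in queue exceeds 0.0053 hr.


ρ = 32.8/100.02 = 0.3279
P(Wq > t) = ρ·e^{−(μ−λ)t} = 0.3279·e^{−0.3563}
= 0.3279·0.700286 = 0.229648

Final: 0.229648


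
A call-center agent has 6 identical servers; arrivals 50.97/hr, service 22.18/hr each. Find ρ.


ρ = λ/(cμ) = 50.97/(6·22.18) = 50.97/133.08 = 0.3830

Final: 0.3830


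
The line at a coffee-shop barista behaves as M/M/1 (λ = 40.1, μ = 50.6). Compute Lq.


ρ = 40.1/50.6 = 0.7925
Lq = ρ²/(1−ρ) = 0.6280/0.2075 = 3.0266

Final: 3.0266


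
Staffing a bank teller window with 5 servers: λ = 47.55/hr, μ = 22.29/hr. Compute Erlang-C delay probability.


a = λ/μ = 2.1332; ρ = a/5 = 0.4266
P₀ = 0.117212 (from M/M/c formula)
C(c,a) = [a^c/(c!(1−ρ))]·P₀ = [44.17761/(120·0.5734)]·0.117212
= 0.64210·0.117212 = 0.075261

Final: 0.075261


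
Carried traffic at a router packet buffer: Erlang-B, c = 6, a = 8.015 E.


B(6,8.015) = 0.390568 (Erlang-B)
Carried load = a(1 − B) = 8.015·(1 − 0.390568) = 8.015·0.609432 = 4.8846 E

Final: 4.8846 Erlangs


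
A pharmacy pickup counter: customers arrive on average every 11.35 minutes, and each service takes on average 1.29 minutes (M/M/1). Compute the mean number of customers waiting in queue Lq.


λ = 60/11.35 = 5.2863 /hr
μ = 60/1.29 = 46.5116 /hr
ρ = λ/μ = 5.2863/46.5116 = 0.1137
Lq = ρ²/(1−ρ) = 0.01292/0.8863 = 0.01457

Final: 0.01457


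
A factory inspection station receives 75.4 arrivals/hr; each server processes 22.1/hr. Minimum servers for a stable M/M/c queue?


Stability requires cμ > λ ⇔ c > λ/μ.
λ/μ = 75.4/22.1 = 3.4118
Minimum integer c = ⌊3.4118⌋ + 1 = 4
Check: 4·22.1 = 88.40 > 75.4, while 3·22.1 = 66.30 ≤ 75.4

Final: 4 servers


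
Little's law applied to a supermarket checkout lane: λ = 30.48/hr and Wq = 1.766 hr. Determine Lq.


Lq = λWq = 30.48·1.766 = 53.8277

Final: 53.8277


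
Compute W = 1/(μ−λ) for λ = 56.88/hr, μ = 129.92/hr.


W = 1/(μ−λ) = 1/(129.92 − 56.88) = 1/73.04 = 0.01369 hr

Final: 0.01369 hr


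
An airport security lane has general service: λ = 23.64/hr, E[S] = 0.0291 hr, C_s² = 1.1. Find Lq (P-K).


ρ = λ·E[S] = 23.64·0.0291 = 0.6879
Lq = ρ²(1+C_s²)/(2(1−ρ)) = 0.4732·(1+1.1)/(2·0.3121)
= 0.4732·2.1000/0.6242 = 1.59224

Final: 1.59224


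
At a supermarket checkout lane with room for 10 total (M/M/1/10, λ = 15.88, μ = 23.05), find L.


ρ = 15.88/23.05 = 0.6889
L = ρ[1 − (K+1)ρ^K + Kρ^(K+1)] / [(1−ρ)(1−ρ^(K+1))]
Numerator: 0.6889·(1 − 11·0.024088 + 10·0.016595) = 0.620722
Denominator: (0.3111)·(0.983405) = 0.305901
L = 0.620722/0.305901 = 2.0292

Final: 2.0292


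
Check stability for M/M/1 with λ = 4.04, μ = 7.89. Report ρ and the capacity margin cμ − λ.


Total capacity cμ = 1·7.89 = 7.89/hr
ρ = λ/(cμ) = 4.04/7.89 = 0.5120
Stable ⇔ ρ < 1: YES
Spare capacity = cμ − λ = 7.89 − 4.04 = 3.85/hr

Final: ρ = 0.5120; stable; margin = 3.85/hr


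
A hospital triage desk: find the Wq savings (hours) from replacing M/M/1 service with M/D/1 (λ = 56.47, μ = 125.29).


ρ = 56.47/125.29 = 0.4507
Wq(M/M/1) = ρ/(μ−λ) = 0.4507/68.82 = 0.006549 hr
Wq(M/D/1) = ρ/(2(μ−λ)) = 0.003275 hr
Savings = 0.006549 − 0.003275 = 0.003275 hr

Final: 0.003275 hr


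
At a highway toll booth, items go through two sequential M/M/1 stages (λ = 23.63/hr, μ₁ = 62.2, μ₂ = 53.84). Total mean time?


Each node sees arrival rate λ = 23.63/hr (tandem ⇒ throughput preserved).
W₁ = 1/(μ₁−λ) = 1/(62.2−23.63) = 0.02593 hr
W₂ = 1/(μ₂−λ) = 1/(53.84−23.63) = 0.03310 hr
W_total = W₁ + W₂ = 0.02593 + 0.03310 = 0.05903 hr

Final: 0.05903 hr


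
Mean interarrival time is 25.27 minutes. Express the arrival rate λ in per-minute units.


λ = 1/(interarrival time) in consistent units.
1 minute = 1 min, so λ = 1/25.27 = 0.03957 per minute

Final: 0.03957 /min


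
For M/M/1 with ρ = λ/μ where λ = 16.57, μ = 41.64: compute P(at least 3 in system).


ρ = 16.57/41.64 = 0.3979
P(N ≥ n) = ρ^n = 0.3979^3 = 0.063014

Final: 0.063014


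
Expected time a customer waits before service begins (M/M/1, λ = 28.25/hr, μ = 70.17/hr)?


ρ = 28.25/70.17 = 0.4026
Wq = ρ/(μ−λ) = 0.4026/(70.17 − 28.25) = 0.4026/41.92 = 0.009604 hr

Final: 0.009604 hr


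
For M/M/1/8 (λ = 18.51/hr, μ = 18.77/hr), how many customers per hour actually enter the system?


ρ = 0.9861; P_K = (1−ρ)ρ^8/(1−ρ^9) = 0.105013
λ_eff = λ(1 − P_K) = 18.51·(1 − 0.105013) = 18.51·0.894987 = 16.5662 /hr

Final: 16.5662 /hr


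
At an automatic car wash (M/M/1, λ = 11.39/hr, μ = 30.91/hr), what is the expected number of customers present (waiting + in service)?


ρ = λ/μ = 11.39/30.91 = 0.3685
L = ρ/(1−ρ) = 0.3685/(1 − 0.3685) = 0.3685/0.6315 = 0.5835

Final: 0.5835


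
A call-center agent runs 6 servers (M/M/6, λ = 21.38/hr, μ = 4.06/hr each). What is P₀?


a = λ/μ = 21.38/4.06 = 5.2660; ρ = a/c = 0.8777
Σ_{k=0}^{5} a^k/k! (terms k=0..5) = 1.00000 + 5.26601 + 13.86543 + 24.33850 + 32.04169 + 33.74637 = 110.25800
Tail: a^6/(6!(1−ρ)) = 21325.04733/(720·0.1223) = 242.11323
P₀ = 1/(110.25800 + 242.11323) = 1/352.37123 = 0.002838

Final: 0.002838


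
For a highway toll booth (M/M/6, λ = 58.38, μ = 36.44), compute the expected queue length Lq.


a = λ/μ = 1.6021; ρ = a/6 = 0.2670
P₀ = 0.201400
Lq = P₀·a^c·ρ / (c!·(1−ρ)²) = 0.201400·16.90886·0.2670/(720·0.53727)
= 0.002351

Final: 0.002351


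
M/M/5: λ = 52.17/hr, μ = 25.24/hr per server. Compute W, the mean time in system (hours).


a = 2.0670; ρ = 0.4134; P₀ = 0.125449
Lq = P₀·a^c·ρ/(c!(1−ρ)²) = 0.04738
Wq = Lq/λ = 0.04738/52.17 = 0.0009082 hr
W = Wq + 1/μ = 0.0009082 + 0.03962 = 0.04053 hr

Final: 0.04053 hr


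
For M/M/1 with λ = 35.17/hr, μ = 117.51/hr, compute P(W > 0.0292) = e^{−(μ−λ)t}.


W ~ Exponential(μ−λ) for M/M/1.
μ − λ = 117.51 − 35.17 = 82.3400
P(W > t) = e^{−(μ−λ)t} = e^{−2.4043} = 0.090326

Final: 0.090326


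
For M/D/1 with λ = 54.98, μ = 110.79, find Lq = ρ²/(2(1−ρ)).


ρ = 54.98/110.79 = 0.4963
M/D/1: Lq = ρ²/(2(1−ρ)) = 0.2463/(2·0.5037) = 0.24444

Final: 0.24444


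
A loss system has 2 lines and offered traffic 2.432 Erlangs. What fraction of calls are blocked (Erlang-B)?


B(c,a) = (a^c/c!) / Σ_{k=0}^{c} a^k/k!
a^2/2! = 2.957312
Σ terms (k=0..2): 1.00000 + 2.43200 + 2.95731 = 6.389312
B = 2.957312/6.389312 = 0.462853

Final: 0.462853


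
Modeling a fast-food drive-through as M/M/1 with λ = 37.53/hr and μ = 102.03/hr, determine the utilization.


ρ = λ/μ = 37.53/102.03 = 0.3678

Final: 0.3678


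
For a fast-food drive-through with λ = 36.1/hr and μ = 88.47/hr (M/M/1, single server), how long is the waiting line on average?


ρ = 36.1/88.47 = 0.4080
Lq = ρ²/(1−ρ) = 0.1665/0.5920 = 0.2813

Final: 0.2813


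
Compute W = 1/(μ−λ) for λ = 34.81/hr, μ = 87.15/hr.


W = 1/(μ−λ) = 1/(87.15 − 34.81) = 1/52.34 = 0.01911 hr

Final: 0.01911 hr


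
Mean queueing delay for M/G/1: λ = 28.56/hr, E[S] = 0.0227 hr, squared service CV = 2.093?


ρ = λ·E[S] = 28.56·0.0227 = 0.6483
E[S²] = E[S]²(1+C_s²) = 0.0227²·(1+2.093) = 0.001594
Wq = λ·E[S²]/(2(1−ρ)) = 28.56·0.001594/(2·0.3517) = 0.06471 hr

Final: 0.06471 hr


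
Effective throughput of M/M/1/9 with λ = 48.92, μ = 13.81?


ρ = 3.5424; P_K = (1−ρ)ρ^9/(1−ρ^10) = 0.717705
λ_eff = λ(1 − P_K) = 48.92·(1 − 0.717705) = 48.92·0.282295 = 13.8099 /hr

Final: 13.8099 /hr


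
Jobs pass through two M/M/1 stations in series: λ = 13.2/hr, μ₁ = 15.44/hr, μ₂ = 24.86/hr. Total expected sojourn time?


Each node sees arrival rate λ = 13.2/hr (tandem ⇒ throughput preserved).
W₁ = 1/(μ₁−λ) = 1/(15.44−13.2) = 0.44643 hr
W₂ = 1/(μ₂−λ) = 1/(24.86−13.2) = 0.08576 hr
W_total = W₁ + W₂ = 0.44643 + 0.08576 = 0.53219 hr

Final: 0.53219 hr


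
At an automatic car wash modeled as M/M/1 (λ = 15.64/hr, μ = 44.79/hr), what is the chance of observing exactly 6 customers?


ρ = 15.64/44.79 = 0.3492
P_n = (1−ρ)·ρ^n = (1 − 0.3492)·0.3492^6 = 0.6508·0.001813 = 0.001180

Final: 0.001180


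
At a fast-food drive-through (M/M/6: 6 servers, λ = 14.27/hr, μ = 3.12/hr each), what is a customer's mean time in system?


a = 4.5737; ρ = 0.7623; P₀ = 0.008307
Lq = P₀·a^c·ρ/(c!(1−ρ)²) = 1.42480
Wq = Lq/λ = 1.42480/14.27 = 0.09985 hr
W = Wq + 1/μ = 0.09985 + 0.32051 = 0.42036 hr

Final: 0.42036 hr
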